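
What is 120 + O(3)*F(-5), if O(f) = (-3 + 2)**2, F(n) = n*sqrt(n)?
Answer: 120 - 5*I*sqrt(5) ≈ 120.0 - 11.18*I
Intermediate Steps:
F(n) = n**(3/2)
O(f) = 1 (O(f) = (-1)**2 = 1)
120 + O(3)*F(-5) = 120 + 1*(-5)**(3/2) = 120 + 1*(-5*I*sqrt(5)) = 120 - 5*I*sqrt(5)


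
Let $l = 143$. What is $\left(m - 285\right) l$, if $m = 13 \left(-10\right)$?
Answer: $-59345$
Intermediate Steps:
$m = -130$
$\left(m - 285\right) l = \left(-130 - 285\right) 143 = \left(-415\right) 143 = -59345$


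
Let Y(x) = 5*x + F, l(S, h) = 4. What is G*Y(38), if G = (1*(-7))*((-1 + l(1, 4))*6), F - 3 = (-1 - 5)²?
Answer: -28854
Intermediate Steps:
F = 39 (F = 3 + (-1 - 5)² = 3 + (-6)² = 3 + 36 = 39)
Y(x) = 39 + 5*x (Y(x) = 5*x + 39 = 39 + 5*x)
G = -126 (G = (1*(-7))*((-1 + 4)*6) = -21*6 = -7*18 = -126)
G*Y(38) = -126*(39 + 5*38) = -126*(39 + 190) = -126*229 = -28854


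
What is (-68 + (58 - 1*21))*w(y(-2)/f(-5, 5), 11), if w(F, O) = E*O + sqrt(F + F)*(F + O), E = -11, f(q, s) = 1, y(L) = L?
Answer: 3751 - 558*I ≈ 3751.0 - 558.0*I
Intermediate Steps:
w(F, O) = -11*O + sqrt(2)*sqrt(F)*(F + O) (w(F, O) = -11*O + sqrt(F + F)*(F + O) = -11*O + sqrt(2*F)*(F + O) = -11*O + (sqrt(2)*sqrt(F))*(F + O) = -11*O + sqrt(2)*sqrt(F)*(F + O))
(-68 + (58 - 1*21))*w(y(-2)/f(-5, 5), 11) = (-68 + (58 - 1*21))*(-11*11 + sqrt(2)*(-2/1)**(3/2) + 11*sqrt(2)*sqrt(-2/1)) = (-68 + (58 - 21))*(-121 + sqrt(2)*(-2*1)**(3/2) + 11*sqrt(2)*sqrt(-2*1)) = (-68 + 37)*(-121 + sqrt(2)*(-2)**(3/2) + 11*sqrt(2)*sqrt(-2)) = -31*(-121 + sqrt(2)*(-2*I*sqrt(2)) + 11*sqrt(2)*(I*sqrt(2))) = -31*(-121 - 4*I + 22*I) = -31*(-121 + 18*I) = 3751 - 558*I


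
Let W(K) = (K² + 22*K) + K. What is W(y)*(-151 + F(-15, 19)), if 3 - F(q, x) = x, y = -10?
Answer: 21710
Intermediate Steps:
F(q, x) = 3 - x
W(K) = K² + 23*K
W(y)*(-151 + F(-15, 19)) = (-10*(23 - 10))*(-151 + (3 - 1*19)) = (-10*13)*(-151 + (3 - 19)) = -130*(-151 - 16) = -130*(-167) = 21710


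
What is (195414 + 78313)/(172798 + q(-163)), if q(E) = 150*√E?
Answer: 23649739073/14931408152 - 20529525*I*√163/14931408152 ≈ 1.5839 - 0.017554*I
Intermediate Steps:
(195414 + 78313)/(172798 + q(-163)) = (195414 + 78313)/(172798 + 150*√(-163)) = 273727/(172798 + 150*(I*√163)) = 273727/(172798 + 150*I*√163)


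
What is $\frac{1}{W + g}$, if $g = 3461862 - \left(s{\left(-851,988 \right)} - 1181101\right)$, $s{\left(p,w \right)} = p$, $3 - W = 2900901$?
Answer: $\frac{1}{1742916} \approx 5.7375 \cdot 10^{-7}$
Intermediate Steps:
$W = -2900898$ ($W = 3 - 2900901 = -2900898$)
$g = 4643814$ ($g = 3461862 - \left(-851 - 1181101\right) = 3461862 - -1181952 = 3461862 + 1181952 = 4643814$)
$\frac{1}{W + g} = \frac{1}{-2900898 + 4643814} = \frac{1}{1742916}$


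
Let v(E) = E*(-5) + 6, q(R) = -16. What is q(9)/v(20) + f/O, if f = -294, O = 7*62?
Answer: -739/1457 ≈ -0.50721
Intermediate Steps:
O = 434
v(E) = 6 - 5*E (v(E) = -5*E + 6 = 6 - 5*E)
q(9)/v(20) + f/O = -16/(6 - 5*20) - 294/434 = -16/(6 - 100) - 294*1/434 = -16/(-94) - 21/31 = -16*(-1/94) - 21/31 = 8/47 - 21/31 = -739/1457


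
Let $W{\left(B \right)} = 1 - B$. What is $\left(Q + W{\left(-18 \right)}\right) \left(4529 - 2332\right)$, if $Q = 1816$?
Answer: $4031495$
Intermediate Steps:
$\left(Q + W{\left(-18 \right)}\right) \left(4529 - 2332\right) = \left(1816 + \left(1 - -18\right)\right) \left(4529 - 2332\right) = \left(1816 + \left(1 + 18\right)\right) 2197 = \left(1816 + 19\right) 2197 = 1835 \cdot 2197 = 4031495$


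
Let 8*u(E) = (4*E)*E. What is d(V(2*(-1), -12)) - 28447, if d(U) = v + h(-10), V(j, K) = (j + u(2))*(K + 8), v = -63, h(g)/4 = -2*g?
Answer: -28430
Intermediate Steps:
h(g) = -8*g (h(g) = 4*(-2*g) = -8*g)
u(E) = E**2/2 (u(E) = ((4*E)*E)/8 = (4*E**2)/8 = E**2/2)
V(j, K) = (2 + j)*(8 + K) (V(j, K) = (j + (1/2)*2**2)*(K + 8) = (j + (1/2)*4)*(8 + K) = (j + 2)*(8 + K) = (2 + j)*(8 + K))
d(U) = 17 (d(U) = -63 - 8*(-10) = -63 + 80 = 17)
d(V(2*(-1), -12)) - 28447 = 17 - 28447 = -28430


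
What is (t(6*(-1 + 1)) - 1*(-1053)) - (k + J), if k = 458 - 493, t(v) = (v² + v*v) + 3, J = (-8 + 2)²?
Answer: 1055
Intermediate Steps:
J = 36 (J = (-6)² = 36)
t(v) = 3 + 2*v² (t(v) = (v² + v²) + 3 = 2*v² + 3 = 3 + 2*v²)
k = -35
(t(6*(-1 + 1)) - 1*(-1053)) - (k + J) = ((3 + 2*(6*(-1 + 1))²) - 1*(-1053)) - (-35 + 36) = ((3 + 2*(6*0)²) + 1053) - 1*1 = ((3 + 2*0²) + 1053) - 1 = ((3 + 2*0) + 1053) - 1 = ((3 + 0) + 1053) - 1 = (3 + 1053) - 1 = 1056 - 1 = 1055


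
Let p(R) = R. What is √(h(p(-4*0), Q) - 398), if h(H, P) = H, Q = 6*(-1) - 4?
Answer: I*√398 ≈ 19.95*I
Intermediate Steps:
Q = -10 (Q = -6 - 4 = -10)
√(h(p(-4*0), Q) - 398) = √(-4*0 - 398) = √(0 - 398) = √(-398) = I*√398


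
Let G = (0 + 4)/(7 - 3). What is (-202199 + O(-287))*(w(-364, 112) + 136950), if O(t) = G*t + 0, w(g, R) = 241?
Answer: -27779256826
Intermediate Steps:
G = 1 (G = 4/4 = 4*(¼) = 1)
O(t) = t (O(t) = 1*t + 0 = t + 0 = t)
(-202199 + O(-287))*(w(-364, 112) + 136950) = (-202199 - 287)*(241 + 136950) = -202486*137191 = -27779256826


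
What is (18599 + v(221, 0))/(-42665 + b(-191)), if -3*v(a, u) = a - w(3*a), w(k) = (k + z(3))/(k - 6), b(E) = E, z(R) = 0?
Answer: -12171365/28156392 ≈ -0.43228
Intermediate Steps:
w(k) = k/(-6 + k) (w(k) = (k + 0)/(k - 6) = k/(-6 + k))
v(a, u) = -a/3 + a/(-6 + 3*a) (v(a, u) = -(a - 3*a/(-6 + 3*a))/3 = -a/3 + a/(-6 + 3*a))
(18599 + v(221, 0))/(-42665 + b(-191)) = (18599 + (⅓)*221*(3 - 1*221)/(-2 + 221))/(-42665 - 191) = (18599 + (⅓)*221*(3 - 221)/219)/(-42856) = (18599 + (⅓)*221*(1/219)*(-218))*(-1/42856) = (18599 - 48178/657)*(-1/42856) = (12171365/657)*(-1/42856) = -12171365/28156392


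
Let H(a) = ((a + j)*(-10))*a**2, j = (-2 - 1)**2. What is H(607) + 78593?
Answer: -2269567247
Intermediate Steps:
j = 9 (j = (-3)**2 = 9)
H(a) = a**2*(-90 - 10*a) (H(a) = ((a + 9)*(-10))*a**2 = ((9 + a)*(-10))*a**2 = (-90 - 10*a)*a**2 = a**2*(-90 - 10*a))
H(607) + 78593 = 10*607**2*(-9 - 1*607) + 78593 = 10*368449*(-9 - 607) + 78593 = 10*368449*(-616) + 78593 = -2269645840 + 78593 = -2269567247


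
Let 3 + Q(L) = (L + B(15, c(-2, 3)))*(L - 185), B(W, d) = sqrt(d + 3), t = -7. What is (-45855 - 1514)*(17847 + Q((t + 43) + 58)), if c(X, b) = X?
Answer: -435747431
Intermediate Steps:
B(W, d) = sqrt(3 + d)
Q(L) = -3 + (1 + L)*(-185 + L) (Q(L) = -3 + (L + sqrt(3 - 2))*(L - 185) = -3 + (L + sqrt(1))*(-185 + L) = -3 + (L + 1)*(-185 + L) = -3 + (1 + L)*(-185 + L))
(-45855 - 1514)*(17847 + Q((t + 43) + 58)) = (-45855 - 1514)*(17847 + (-188 + ((-7 + 43) + 58)**2 - 184*((-7 + 43) + 58))) = -47369*(17847 + (-188 + (36 + 58)**2 - 184*(36 + 58))) = -47369*(17847 + (-188 + 94**2 - 184*94)) = -47369*(17847 + (-188 + 8836 - 17296)) = -47369*(17847 - 8648) = -47369*9199 = -435747431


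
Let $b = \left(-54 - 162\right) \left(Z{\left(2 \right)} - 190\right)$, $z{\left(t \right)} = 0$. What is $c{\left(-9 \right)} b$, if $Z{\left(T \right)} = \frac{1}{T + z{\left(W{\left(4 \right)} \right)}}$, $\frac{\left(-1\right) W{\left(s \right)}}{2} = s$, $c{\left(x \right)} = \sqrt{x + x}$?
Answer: $122796 i \sqrt{2} \approx 1.7366 \cdot 10^{5} i$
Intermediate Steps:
$c{\left(x \right)} = \sqrt{2} \sqrt{x}$ ($c{\left(x \right)} = \sqrt{2 x} = \sqrt{2} \sqrt{x}$)
$W{\left(s \right)} = - 2 s$
$Z{\left(T \right)} = \frac{1}{T}$ ($Z{\left(T \right)} = \frac{1}{T + 0} = \frac{1}{T}$)
$b = 40932$ ($b = \left(-54 - 162\right) \left(\frac{1}{2} - 190\right) = - 216 \left(\frac{1}{2} - 190\right) = \left(-216\right) \left(- \frac{379}{2}\right) = 40932$)
$c{\left(-9 \right)} b = \sqrt{2} \sqrt{-9} \cdot 40932 = \sqrt{2} \cdot 3 i 40932 = 3 i \sqrt{2} \cdot 40932 = 122796 i \sqrt{2}$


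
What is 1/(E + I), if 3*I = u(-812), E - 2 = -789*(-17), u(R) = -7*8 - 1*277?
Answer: 1/13304 ≈ 7.5165e-5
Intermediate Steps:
u(R) = -333 (u(R) = -56 - 277 = -333)
E = 13415 (E = 2 - 789*(-17) = 2 + 13413 = 13415)
I = -111 (I = (⅓)*(-333) = -111)
1/(E + I) = 1/(13415 - 111) = 1/13304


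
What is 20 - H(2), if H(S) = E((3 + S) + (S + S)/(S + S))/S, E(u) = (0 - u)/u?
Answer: 41/2 ≈ 20.500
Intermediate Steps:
E(u) = -1 (E(u) = (-u)/u = -1)
H(S) = -1/S
20 - H(2) = 20 - (-1)/2 = 20 - 1*(-½) = 20 + ½ = 41/2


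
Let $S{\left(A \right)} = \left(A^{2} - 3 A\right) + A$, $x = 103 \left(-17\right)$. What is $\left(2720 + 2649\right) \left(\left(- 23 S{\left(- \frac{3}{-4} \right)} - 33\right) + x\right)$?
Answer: $- \frac{151400431}{16} \approx -9.4625 \cdot 10^{6}$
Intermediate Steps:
$x = -1751$
$S{\left(A \right)} = A^{2} - 2 A$
$\left(2720 + 2649\right) \left(\left(- 23 S{\left(- \frac{3}{-4} \right)} - 33\right) + x\right) = \left(2720 + 2649\right) \left(\left(- 23 - \frac{3}{-4} \left(-2 - \frac{3}{-4}\right) - 33\right) - 1751\right) = 5369 \left(\left(- 23 \left(-3\right) \left(- \frac{1}{4}\right) \left(-2 - - \frac{3}{4}\right) - 33\right) - 1751\right) = 5369 \left(\left(- 23 \frac{3 \left(-2 + \frac{3}{4}\right)}{4} - 33\right) - 1751\right) = 5369 \left(\left(- 23 \cdot \frac{3}{4} \left(- \frac{5}{4}\right) - 33\right) - 1751\right) = 5369 \left(\left(\left(-23\right) \left(- \frac{15}{16}\right) - 33\right) - 1751\right) = 5369 \left(\left(\frac{345}{16} - 33\right) - 1751\right) = 5369 \left(- \frac{183}{16} - 1751\right) = 5369 \left(- \frac{28199}{16}\right) = - \frac{151400431}{16}$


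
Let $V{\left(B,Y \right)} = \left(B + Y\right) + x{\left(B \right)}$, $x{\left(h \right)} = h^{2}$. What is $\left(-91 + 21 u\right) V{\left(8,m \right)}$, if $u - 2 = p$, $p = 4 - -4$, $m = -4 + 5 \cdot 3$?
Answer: $9877$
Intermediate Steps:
$m = 11$ ($m = -4 + 15 = 11$)
$V{\left(B,Y \right)} = B + Y + B^{2}$ ($V{\left(B,Y \right)} = \left(B + Y\right) + B^{2} = B + Y + B^{2}$)
$p = 8$ ($p = 4 + 4 = 8$)
$u = 10$ ($u = 2 + 8 = 10$)
$\left(-91 + 21 u\right) V{\left(8,m \right)} = \left(-91 + 21 \cdot 10\right) \left(8 + 11 + 8^{2}\right) = \left(-91 + 210\right) \left(8 + 11 + 64\right) = 119 \cdot 83 = 9877$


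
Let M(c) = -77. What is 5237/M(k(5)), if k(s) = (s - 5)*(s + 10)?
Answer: -5237/77 ≈ -68.013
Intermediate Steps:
k(s) = (-5 + s)*(10 + s)
5237/M(k(5)) = 5237/(-77) = 5237*(-1/77) = -5237/77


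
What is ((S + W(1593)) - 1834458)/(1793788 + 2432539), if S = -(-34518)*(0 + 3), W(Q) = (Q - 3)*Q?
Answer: 801966/4226327 ≈ 0.18975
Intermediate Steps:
W(Q) = Q*(-3 + Q) (W(Q) = (-3 + Q)*Q = Q*(-3 + Q))
S = 103554 (S = -(-34518)*3 = -17259*(-6) = 103554)
((S + W(1593)) - 1834458)/(1793788 + 2432539) = ((103554 + 1593*(-3 + 1593)) - 1834458)/(1793788 + 2432539) = ((103554 + 1593*1590) - 1834458)/4226327 = ((103554 + 2532870) - 1834458)*(1/4226327) = (2636424 - 1834458)*(1/4226327) = 801966*(1/4226327) = 801966/4226327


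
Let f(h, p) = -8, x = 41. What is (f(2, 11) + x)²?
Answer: 1089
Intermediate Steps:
(f(2, 11) + x)² = (-8 + 41)² = 33² = 1089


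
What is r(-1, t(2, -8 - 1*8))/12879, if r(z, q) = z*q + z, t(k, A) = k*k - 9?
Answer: 4/12879 ≈ 0.00031058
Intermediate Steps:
t(k, A) = -9 + k² (t(k, A) = k² - 9 = -9 + k²)
r(z, q) = z + q*z (r(z, q) = q*z + z = z + q*z)
r(-1, t(2, -8 - 1*8))/12879 = -(1 + (-9 + 2²))/12879 = -(1 + (-9 + 4))*(1/12879) = -(1 - 5)*(1/12879) = -1*(-4)*(1/12879) = 4*(1/12879) = 4/12879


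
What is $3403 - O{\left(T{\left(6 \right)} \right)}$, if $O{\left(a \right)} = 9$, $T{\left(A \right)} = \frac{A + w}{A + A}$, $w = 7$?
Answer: $3394$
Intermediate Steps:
$T{\left(A \right)} = \frac{7 + A}{2 A}$ ($T{\left(A \right)} = \frac{A + 7}{A + A} = \frac{7 + A}{2 A}$)
$3403 - O{\left(T{\left(6 \right)} \right)} = 3403 - 9 = 3394$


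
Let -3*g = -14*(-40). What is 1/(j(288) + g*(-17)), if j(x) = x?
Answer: 3/10384 ≈ 0.00028891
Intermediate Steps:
g = -560/3 (g = -(-14)*(-40)/3 = -1/3*560 = -560/3 ≈ -186.67)
1/(j(288) + g*(-17)) = 1/(288 - 560/3*(-17)) = 1/(288 + 9520/3) = 1/(10384/3) = 3/10384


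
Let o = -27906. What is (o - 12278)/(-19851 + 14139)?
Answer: 5023/714 ≈ 7.0350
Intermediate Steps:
(o - 12278)/(-19851 + 14139) = (-27906 - 12278)/(-19851 + 14139) = -40184/(-5712) = -40184*(-1/5712) = 5023/714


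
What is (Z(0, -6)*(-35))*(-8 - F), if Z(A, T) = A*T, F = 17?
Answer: 0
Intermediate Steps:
(Z(0, -6)*(-35))*(-8 - F) = ((0*(-6))*(-35))*(-8 - 1*17) = (0*(-35))*(-8 - 17) = 0*(-25) = 0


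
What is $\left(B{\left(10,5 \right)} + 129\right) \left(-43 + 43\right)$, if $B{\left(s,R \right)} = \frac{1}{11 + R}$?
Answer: $0$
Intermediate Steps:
$\left(B{\left(10,5 \right)} + 129\right) \left(-43 + 43\right) = \left(\frac{1}{11 + 5} + 129\right) \left(-43 + 43\right) = \left(\frac{1}{16} + 129\right) 0 = \frac{2065}{16} \cdot 0 = 0$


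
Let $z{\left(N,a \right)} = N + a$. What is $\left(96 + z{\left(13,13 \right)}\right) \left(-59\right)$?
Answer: $-7198$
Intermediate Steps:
$\left(96 + z{\left(13,13 \right)}\right) \left(-59\right) = \left(96 + \left(13 + 13\right)\right) \left(-59\right) = \left(96 + 26\right) \left(-59\right) = 122 \left(-59\right) = -7198$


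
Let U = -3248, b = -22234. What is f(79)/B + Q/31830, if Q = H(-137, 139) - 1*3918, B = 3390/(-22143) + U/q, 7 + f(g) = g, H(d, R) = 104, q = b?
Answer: -15670966017737/1526423565 ≈ -10266.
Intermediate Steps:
q = -22234
f(g) = -7 + g
B = -575466/82054577 (B = 3390/(-22143) - 3248/(-22234) = 3390*(-1/22143) - 3248*(-1/22234) = -1130/7381 + 1624/11117 = -575466/82054577 ≈ -0.0070132)
Q = -3814 (Q = 104 - 1*3918 = 104 - 3918 = -3814)
f(79)/B + Q/31830 = (-7 + 79)/(-575466/82054577) - 3814/31830 = 72*(-82054577/575466) - 3814*1/31830 = -984654924/95911 - 1907/15915 = -15670966017737/1526423565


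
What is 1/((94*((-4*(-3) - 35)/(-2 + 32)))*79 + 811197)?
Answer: 15/12082556 ≈ 1.2415e-6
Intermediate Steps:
1/((94*((-4*(-3) - 35)/(-2 + 32)))*79 + 811197) = 1/((94*((12 - 35)/30))*79 + 811197) = 1/((94*(-23*1/30))*79 + 811197) = 1/((94*(-23/30))*79 + 811197) = 1/(-1081/15*79 + 811197) = 1/(-85399/15 + 811197) = 1/(12082556/15) = 15/12082556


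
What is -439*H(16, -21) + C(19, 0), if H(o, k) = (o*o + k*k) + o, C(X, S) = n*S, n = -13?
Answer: -313007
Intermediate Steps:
C(X, S) = -13*S
H(o, k) = o + k² + o² (H(o, k) = (o² + k²) + o = (k² + o²) + o = o + k² + o²)
-439*H(16, -21) + C(19, 0) = -439*(16 + (-21)² + 16²) - 13*0 = -439*(16 + 441 + 256) + 0 = -439*713 + 0 = -313007 + 0 = -313007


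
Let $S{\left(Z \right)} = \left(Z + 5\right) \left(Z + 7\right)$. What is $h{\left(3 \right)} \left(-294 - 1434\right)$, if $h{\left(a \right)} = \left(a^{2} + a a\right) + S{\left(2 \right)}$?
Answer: $-139968$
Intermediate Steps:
$S{\left(Z \right)} = \left(5 + Z\right) \left(7 + Z\right)$
$h{\left(a \right)} = 63 + 2 a^{2}$ ($h{\left(a \right)} = \left(a^{2} + a a\right) + \left(35 + 2^{2} + 12 \cdot 2\right) = \left(a^{2} + a^{2}\right) + \left(35 + 4 + 24\right) = 2 a^{2} + 63 = 63 + 2 a^{2}$)
$h{\left(3 \right)} \left(-294 - 1434\right) = \left(63 + 2 \cdot 3^{2}\right) \left(-294 - 1434\right) = \left(63 + 2 \cdot 9\right) \left(-1728\right) = \left(63 + 18\right) \left(-1728\right) = 81 \left(-1728\right) = -139968$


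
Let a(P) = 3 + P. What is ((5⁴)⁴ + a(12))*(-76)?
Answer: -11596679688640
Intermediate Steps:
((5⁴)⁴ + a(12))*(-76) = ((5⁴)⁴ + (3 + 12))*(-76) = (625⁴ + 15)*(-76) = (152587890625 + 15)*(-76) = 152587890640*(-76) = -11596679688640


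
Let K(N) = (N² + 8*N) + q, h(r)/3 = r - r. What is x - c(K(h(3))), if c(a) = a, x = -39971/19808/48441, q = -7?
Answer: 6716595325/959519328 ≈ 7.0000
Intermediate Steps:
h(r) = 0 (h(r) = 3*(r - r) = 3*0 = 0)
x = -39971/959519328 (x = -39971*1/19808*(1/48441) = -39971/19808*1/48441 = -39971/959519328 ≈ -4.1657e-5)
K(N) = -7 + N² + 8*N (K(N) = (N² + 8*N) - 7 = -7 + N² + 8*N)
x - c(K(h(3))) = -39971/959519328 - (-7 + 0² + 8*0) = -39971/959519328 - (-7 + 0 + 0) = -39971/959519328 - 1*(-7) = -39971/959519328 + 7 = 6716595325/959519328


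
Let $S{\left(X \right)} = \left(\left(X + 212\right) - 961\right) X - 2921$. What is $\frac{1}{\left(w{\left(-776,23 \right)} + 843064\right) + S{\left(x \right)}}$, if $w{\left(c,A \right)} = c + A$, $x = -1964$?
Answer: $\frac{1}{6167722} \approx 1.6213 \cdot 10^{-7}$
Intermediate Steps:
$w{\left(c,A \right)} = A + c$
$S{\left(X \right)} = -2921 + X \left(-749 + X\right)$ ($S{\left(X \right)} = \left(\left(212 + X\right) - 961\right) X - 2921 = \left(-749 + X\right) X - 2921 = X \left(-749 + X\right) - 2921 = -2921 + X \left(-749 + X\right)$)
$\frac{1}{\left(w{\left(-776,23 \right)} + 843064\right) + S{\left(x \right)}} = \frac{1}{\left(\left(23 - 776\right) + 843064\right) - \left(-1468115 - 3857296\right)} = \frac{1}{\left(-753 + 843064\right) + \left(-2921 + 3857296 + 1471036\right)} = \frac{1}{842311 + 5325411} = \frac{1}{6167722}$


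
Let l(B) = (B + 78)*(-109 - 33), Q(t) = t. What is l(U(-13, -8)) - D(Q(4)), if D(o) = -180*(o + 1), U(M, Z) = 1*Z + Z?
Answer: -7904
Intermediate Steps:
U(M, Z) = 2*Z (U(M, Z) = Z + Z = 2*Z)
D(o) = -180 - 180*o (D(o) = -180*(1 + o) = -180 - 180*o)
l(B) = -11076 - 142*B (l(B) = (78 + B)*(-142) = -11076 - 142*B)
l(U(-13, -8)) - D(Q(4)) = (-11076 - 284*(-8)) - (-180 - 180*4) = (-11076 - 142*(-16)) - (-180 - 720) = (-11076 + 2272) - 1*(-900) = -8804 + 900 = -7904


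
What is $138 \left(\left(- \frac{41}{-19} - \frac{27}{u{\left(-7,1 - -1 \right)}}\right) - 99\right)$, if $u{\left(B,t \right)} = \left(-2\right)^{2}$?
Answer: $- \frac{543237}{38} \approx -14296.0$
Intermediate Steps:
$u{\left(B,t \right)} = 4$
$138 \left(\left(- \frac{41}{-19} - \frac{27}{u{\left(-7,1 - -1 \right)}}\right) - 99\right) = 138 \left(\left(- \frac{41}{-19} - \frac{27}{4}\right) - 99\right) = 138 \left(\left(\left(-41\right) \left(- \frac{1}{19}\right) - \frac{27}{4}\right) - 99\right) = 138 \left(\left(\frac{41}{19} - \frac{27}{4}\right) - 99\right) = 138 \left(- \frac{349}{76} - 99\right) = 138 \left(- \frac{7873}{76}\right) = - \frac{543237}{38}$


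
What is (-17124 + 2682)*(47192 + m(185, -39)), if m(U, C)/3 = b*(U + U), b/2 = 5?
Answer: -841853064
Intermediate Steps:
b = 10 (b = 2*5 = 10)
m(U, C) = 60*U (m(U, C) = 3*(10*(U + U)) = 3*(10*(2*U)) = 3*(20*U) = 60*U)
(-17124 + 2682)*(47192 + m(185, -39)) = (-17124 + 2682)*(47192 + 60*185) = -14442*(47192 + 11100) = -14442*58292 = -841853064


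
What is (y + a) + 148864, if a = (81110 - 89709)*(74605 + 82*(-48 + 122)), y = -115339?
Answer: -693673602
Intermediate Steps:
a = -693707127 (a = -8599*(74605 + 82*74) = -8599*(74605 + 6068) = -8599*80673 = -693707127)
(y + a) + 148864 = (-115339 - 693707127) + 148864 = -693822466 + 148864 = -693673602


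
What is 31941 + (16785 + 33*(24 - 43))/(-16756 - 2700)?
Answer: 310713969/9728 ≈ 31940.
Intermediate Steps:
31941 + (16785 + 33*(24 - 43))/(-16756 - 2700) = 31941 + (16785 + 33*(-19))/(-19456) = 31941 + (16785 - 627)*(-1/19456) = 31941 + 16158*(-1/19456) = 31941 - 8079/9728 = 310713969/9728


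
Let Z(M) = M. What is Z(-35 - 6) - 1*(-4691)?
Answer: 4650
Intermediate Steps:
Z(-35 - 6) - 1*(-4691) = (-35 - 6) - 1*(-4691) = -41 + 4691 = 4650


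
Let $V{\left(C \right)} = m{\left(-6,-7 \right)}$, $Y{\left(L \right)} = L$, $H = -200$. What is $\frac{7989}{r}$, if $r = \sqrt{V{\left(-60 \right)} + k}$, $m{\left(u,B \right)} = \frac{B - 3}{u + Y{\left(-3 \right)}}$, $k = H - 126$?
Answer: $- \frac{23967 i \sqrt{731}}{1462} \approx - 443.23 i$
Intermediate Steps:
$k = -326$ ($k = -200 - 126 = -326$)
$m{\left(u,B \right)} = \frac{-3 + B}{-3 + u}$ ($m{\left(u,B \right)} = \frac{B - 3}{u - 3} = \frac{-3 + B}{-3 + u}$)
$V{\left(C \right)} = \frac{10}{9}$ ($V{\left(C \right)} = \frac{-3 - 7}{-3 - 6} = \frac{1}{-9} \left(-10\right) = \left(- \frac{1}{9}\right) \left(-10\right) = \frac{10}{9}$)
$r = \frac{2 i \sqrt{731}}{3}$ ($r = \sqrt{\frac{10}{9} - 326} = \sqrt{- \frac{2924}{9}} = \frac{2 i \sqrt{731}}{3} \approx 18.025 i$)
$\frac{7989}{r} = \frac{7989}{\frac{2}{3} i \sqrt{731}} = 7989 \left(- \frac{3 i \sqrt{731}}{1462}\right) = - \frac{23967 i \sqrt{731}}{1462}$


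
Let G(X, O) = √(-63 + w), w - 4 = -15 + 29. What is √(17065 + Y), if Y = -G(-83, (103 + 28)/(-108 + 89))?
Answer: √(17065 - 3*I*√5) ≈ 130.63 - 0.026*I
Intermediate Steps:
w = 18 (w = 4 + (-15 + 29) = 4 + 14 = 18)
G(X, O) = 3*I*√5 (G(X, O) = √(-63 + 18) = √(-45) = 3*I*√5)
Y = -3*I*√5 ≈ -6.7082*I
√(17065 + Y) = √(17065 - 3*I*√5)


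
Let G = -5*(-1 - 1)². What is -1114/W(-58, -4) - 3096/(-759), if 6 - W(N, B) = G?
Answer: -127505/3289 ≈ -38.767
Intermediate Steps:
G = -20 (G = -5*(-2)² = -5*4 = -20)
W(N, B) = 26 (W(N, B) = 6 - 1*(-20) = 6 + 20 = 26)
-1114/W(-58, -4) - 3096/(-759) = -1114/26 - 3096/(-759) = -1114*1/26 - 3096*(-1/759) = -557/13 + 1032/253 = -127505/3289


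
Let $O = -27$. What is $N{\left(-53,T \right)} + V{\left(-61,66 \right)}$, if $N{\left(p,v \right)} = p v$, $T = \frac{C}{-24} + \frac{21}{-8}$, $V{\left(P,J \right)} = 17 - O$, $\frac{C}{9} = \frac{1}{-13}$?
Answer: $\frac{9443}{52} \approx 181.6$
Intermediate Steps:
$C = - \frac{9}{13}$ ($C = \frac{9}{-13} = 9 \left(- \frac{1}{13}\right) = - \frac{9}{13} \approx -0.69231$)
$V{\left(P,J \right)} = 44$ ($V{\left(P,J \right)} = 17 - -27 = 17 + 27 = 44$)
$T = - \frac{135}{52}$ ($T = - \frac{9}{13 \left(-24\right)} + \frac{21}{-8} = \left(- \frac{9}{13}\right) \left(- \frac{1}{24}\right) + 21 \left(- \frac{1}{8}\right) = \frac{3}{104} - \frac{21}{8} = - \frac{135}{52} \approx -2.5962$)
$N{\left(-53,T \right)} + V{\left(-61,66 \right)} = \left(-53\right) \left(- \frac{135}{52}\right) + 44 = \frac{7155}{52} + 44 = \frac{9443}{52}$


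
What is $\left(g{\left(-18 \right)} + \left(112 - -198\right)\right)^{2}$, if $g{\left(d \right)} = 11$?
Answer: $103041$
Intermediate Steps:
$\left(g{\left(-18 \right)} + \left(112 - -198\right)\right)^{2} = \left(11 + \left(112 - -198\right)\right)^{2} = \left(11 + \left(112 + 198\right)\right)^{2} = \left(11 + 310\right)^{2} = 321^{2} = 103041$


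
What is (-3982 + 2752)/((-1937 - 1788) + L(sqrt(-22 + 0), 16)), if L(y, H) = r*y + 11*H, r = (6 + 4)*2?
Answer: 4365270/12604201 + 24600*I*sqrt(22)/12604201 ≈ 0.34633 + 0.0091544*I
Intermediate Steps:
r = 20 (r = 10*2 = 20)
L(y, H) = 11*H + 20*y (L(y, H) = 20*y + 11*H = 11*H + 20*y)
(-3982 + 2752)/((-1937 - 1788) + L(sqrt(-22 + 0), 16)) = (-3982 + 2752)/((-1937 - 1788) + (11*16 + 20*sqrt(-22 + 0))) = -1230/(-3725 + (176 + 20*sqrt(-22))) = -1230/(-3725 + (176 + 20*(I*sqrt(22)))) = -1230/(-3725 + (176 + 20*I*sqrt(22))) = -1230/(-3549 + 20*I*sqrt(22))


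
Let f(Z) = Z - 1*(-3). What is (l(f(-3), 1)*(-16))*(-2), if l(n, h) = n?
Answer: 0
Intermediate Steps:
f(Z) = 3 + Z (f(Z) = Z + 3 = 3 + Z)
(l(f(-3), 1)*(-16))*(-2) = ((3 - 3)*(-16))*(-2) = (0*(-16))*(-2) = 0*(-2) = 0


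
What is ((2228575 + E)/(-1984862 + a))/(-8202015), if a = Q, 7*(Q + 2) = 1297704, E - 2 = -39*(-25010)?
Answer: 7475923/34438467477720 ≈ 2.1708e-7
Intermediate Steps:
E = 975392 (E = 2 - 39*(-25010) = 2 + 975390 = 975392)
Q = 1297690/7 (Q = -2 + (⅐)*1297704 = -2 + 1297704/7 = 1297690/7 ≈ 1.8538e+5)
a = 1297690/7 ≈ 1.8538e+5
((2228575 + E)/(-1984862 + a))/(-8202015) = ((2228575 + 975392)/(-1984862 + 1297690/7))/(-8202015) = (3203967/(-12596344/7))*(-1/8202015) = (3203967*(-7/12596344))*(-1/8202015) = -22427769/12596344*(-1/8202015) = 7475923/34438467477720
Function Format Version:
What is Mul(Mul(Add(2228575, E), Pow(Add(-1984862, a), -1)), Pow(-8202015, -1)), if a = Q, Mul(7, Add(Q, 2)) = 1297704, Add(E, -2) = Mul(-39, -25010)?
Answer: Rational(7475923, 34438467477720) ≈ 2.1708e-7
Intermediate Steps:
E = 975392 (E = Add(2, Mul(-39, -25010)) = Add(2, 975390) = 975392)
Q = Rational(1297690, 7) (Q = Add(-2, Mul(Rational(1, 7), 1297704)) = Add(-2, Rational(1297704, 7)) = Rational(1297690, 7) ≈ 1.8538e+5)
a = Rational(1297690, 7) ≈ 1.8538e+5
Mul(Mul(Add(2228575, E), Pow(Add(-1984862, a), -1)), Pow(-8202015, -1)) = Mul(Mul(Add(2228575, 975392), Pow(Add(-1984862, Rational(1297690, 7)), -1)), Pow(-8202015, -1)) = Mul(Mul(3203967, Pow(Rational(-12596344, 7), -1)), Rational(-1, 8202015)) = Mul(Mul(3203967, Rational(-7, 12596344)), Rational(-1, 8202015)) = Mul(Rational(-22427769, 12596344), Rational(-1, 8202015)) = Rational(7475923, 34438467477720)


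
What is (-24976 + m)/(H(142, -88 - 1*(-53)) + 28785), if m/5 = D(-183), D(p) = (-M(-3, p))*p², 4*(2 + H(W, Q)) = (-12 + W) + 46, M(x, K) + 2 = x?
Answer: 812249/28827 ≈ 28.177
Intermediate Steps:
M(x, K) = -2 + x
H(W, Q) = 13/2 + W/4 (H(W, Q) = -2 + ((-12 + W) + 46)/4 = -2 + (34 + W)/4 = -2 + (17/2 + W/4) = 13/2 + W/4)
D(p) = 5*p² (D(p) = (-(-2 - 3))*p² = (-1*(-5))*p² = 5*p²)
m = 837225 (m = 5*(5*(-183)²) = 5*(5*33489) = 5*167445 = 837225)
(-24976 + m)/(H(142, -88 - 1*(-53)) + 28785) = (-24976 + 837225)/((13/2 + (¼)*142) + 28785) = 812249/((13/2 + 71/2) + 28785) = 812249/(42 + 28785) = 812249/28827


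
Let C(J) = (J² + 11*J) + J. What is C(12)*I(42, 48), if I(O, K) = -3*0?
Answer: 0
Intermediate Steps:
I(O, K) = 0
C(J) = J² + 12*J
C(12)*I(42, 48) = (12*(12 + 12))*0 = (12*24)*0 = 288*0 = 0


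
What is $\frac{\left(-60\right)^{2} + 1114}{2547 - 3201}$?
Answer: $- \frac{2357}{327} \approx -7.208$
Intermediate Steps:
$\frac{\left(-60\right)^{2} + 1114}{2547 - 3201} = \frac{3600 + 1114}{-654} = 4714 \left(- \frac{1}{654}\right) = - \frac{2357}{327}$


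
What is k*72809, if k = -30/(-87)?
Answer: 728090/29 ≈ 25107.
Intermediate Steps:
k = 10/29 (k = -30*(-1/87) = 10/29 ≈ 0.34483)
k*72809 = (10/29)*72809 = 728090/29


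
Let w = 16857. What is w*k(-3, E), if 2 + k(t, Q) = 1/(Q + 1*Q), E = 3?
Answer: -61809/2 ≈ -30905.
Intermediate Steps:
k(t, Q) = -2 + 1/(2*Q) (k(t, Q) = -2 + 1/(Q + 1*Q) = -2 + 1/(Q + Q) = -2 + 1/(2*Q))
w*k(-3, E) = 16857*(-2 + (½)/3) = 16857*(-2 + (½)*(⅓)) = 16857*(-2 + ⅙) = 16857*(-11/6) = -61809/2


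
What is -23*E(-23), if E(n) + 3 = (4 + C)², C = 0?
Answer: -299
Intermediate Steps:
E(n) = 13 (E(n) = -3 + (4 + 0)² = -3 + 4² = -3 + 16 = 13)
-23*E(-23) = -23*13 = -299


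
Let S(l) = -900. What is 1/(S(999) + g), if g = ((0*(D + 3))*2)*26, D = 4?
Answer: -1/900 ≈ -0.0011111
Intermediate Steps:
g = 0 (g = ((0*(4 + 3))*2)*26 = ((0*7)*2)*26 = (0*2)*26 = 0*26 = 0)
1/(S(999) + g) = 1/(-900 + 0) = 1/(-900) = -1/900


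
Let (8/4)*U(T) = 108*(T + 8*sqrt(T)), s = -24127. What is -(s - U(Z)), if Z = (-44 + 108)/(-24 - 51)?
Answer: 602023/25 + 1152*I*sqrt(3)/5 ≈ 24081.0 + 399.06*I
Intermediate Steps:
Z = -64/75 (Z = 64/(-75) = 64*(-1/75) = -64/75 ≈ -0.85333)
U(T) = 54*T + 432*sqrt(T) (U(T) = (108*(T + 8*sqrt(T)))/2 = (108*T + 864*sqrt(T))/2 = 54*T + 432*sqrt(T))
-(s - U(Z)) = -(-24127 - (54*(-64/75) + 432*sqrt(-64/75))) = -(-24127 - (-1152/25 + 432*(8*I*sqrt(3)/15))) = -(-24127 - (-1152/25 + 1152*I*sqrt(3)/5)) = -(-24127 + (1152/25 - 1152*I*sqrt(3)/5)) = -(-602023/25 - 1152*I*sqrt(3)/5) = 602023/25 + 1152*I*sqrt(3)/5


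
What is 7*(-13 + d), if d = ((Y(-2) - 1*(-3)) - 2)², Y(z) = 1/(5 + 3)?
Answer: -5257/64 ≈ -82.141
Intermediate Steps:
Y(z) = ⅛ (Y(z) = 1/8 = ⅛)
d = 81/64 (d = ((⅛ - 1*(-3)) - 2)² = ((⅛ + 3) - 2)² = (25/8 - 2)² = (9/8)² = 81/64 ≈ 1.2656)
7*(-13 + d) = 7*(-13 + 81/64) = 7*(-751/64) = -5257/64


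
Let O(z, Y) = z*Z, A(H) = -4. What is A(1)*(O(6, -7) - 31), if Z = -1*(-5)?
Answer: 4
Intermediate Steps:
Z = 5
O(z, Y) = 5*z (O(z, Y) = z*5 = 5*z)
A(1)*(O(6, -7) - 31) = -4*(5*6 - 31) = -4*(30 - 31) = -4*(-1) = 4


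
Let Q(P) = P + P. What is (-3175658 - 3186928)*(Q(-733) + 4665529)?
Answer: -29675501946918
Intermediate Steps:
Q(P) = 2*P
(-3175658 - 3186928)*(Q(-733) + 4665529) = (-3175658 - 3186928)*(2*(-733) + 4665529) = -6362586*(-1466 + 4665529) = -6362586*4664063 = -29675501946918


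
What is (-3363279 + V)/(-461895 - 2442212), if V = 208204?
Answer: 3155075/2904107 ≈ 1.0864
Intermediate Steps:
(-3363279 + V)/(-461895 - 2442212) = (-3363279 + 208204)/(-461895 - 2442212) = -3155075/(-2904107) = -3155075*(-1/2904107) = 3155075/2904107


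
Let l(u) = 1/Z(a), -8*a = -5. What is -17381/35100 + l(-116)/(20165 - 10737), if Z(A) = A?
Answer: -3150229/6363900 ≈ -0.49502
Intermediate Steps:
a = 5/8 (a = -1/8*(-5) = 5/8 ≈ 0.62500)
l(u) = 8/5 (l(u) = 1/(5/8) = 8/5)
-17381/35100 + l(-116)/(20165 - 10737) = -17381/35100 + 8/(5*(20165 - 10737)) = -17381*1/35100 + (8/5)/9428 = -1337/2700 + (8/5)*(1/9428) = -1337/2700 + 2/11785 = -3150229/6363900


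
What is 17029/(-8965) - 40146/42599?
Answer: -1085327261/381900035 ≈ -2.8419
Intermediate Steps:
17029/(-8965) - 40146/42599 = 17029*(-1/8965) - 40146*1/42599 = -17029/8965 - 40146/42599 = -1085327261/381900035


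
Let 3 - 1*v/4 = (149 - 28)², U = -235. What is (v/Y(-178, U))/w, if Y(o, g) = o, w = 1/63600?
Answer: 1861953600/89 ≈ 2.0921e+7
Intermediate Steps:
w = 1/63600 ≈ 1.5723e-5
v = -58552 (v = 12 - 4*(149 - 28)² = 12 - 4*121² = 12 - 4*14641 = 12 - 58564 = -58552)
(v/Y(-178, U))/w = (-58552/(-178))/(1/63600) = -58552*(-1/178)*63600 = (29276/89)*63600 = 1861953600/89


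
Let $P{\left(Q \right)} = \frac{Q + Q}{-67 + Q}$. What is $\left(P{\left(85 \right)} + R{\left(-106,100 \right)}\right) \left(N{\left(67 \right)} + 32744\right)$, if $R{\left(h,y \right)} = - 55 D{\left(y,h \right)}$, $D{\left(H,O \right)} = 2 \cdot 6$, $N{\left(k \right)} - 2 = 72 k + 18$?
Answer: $- \frac{220077740}{9} \approx -2.4453 \cdot 10^{7}$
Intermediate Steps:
$N{\left(k \right)} = 20 + 72 k$ ($N{\left(k \right)} = 2 + \left(72 k + 18\right) = 2 + \left(18 + 72 k\right) = 20 + 72 k$)
$D{\left(H,O \right)} = 12$
$P{\left(Q \right)} = \frac{2 Q}{-67 + Q}$
$R{\left(h,y \right)} = -660$ ($R{\left(h,y \right)} = \left(-55\right) 12 = -660$)
$\left(P{\left(85 \right)} + R{\left(-106,100 \right)}\right) \left(N{\left(67 \right)} + 32744\right) = \left(2 \cdot 85 \frac{1}{-67 + 85} - 660\right) \left(\left(20 + 72 \cdot 67\right) + 32744\right) = \left(2 \cdot 85 \cdot \frac{1}{18} - 660\right) \left(\left(20 + 4824\right) + 32744\right) = \left(2 \cdot 85 \cdot \frac{1}{18} - 660\right) \left(4844 + 32744\right) = \left(\frac{85}{9} - 660\right) 37588 = \left(- \frac{5855}{9}\right) 37588 = - \frac{220077740}{9}$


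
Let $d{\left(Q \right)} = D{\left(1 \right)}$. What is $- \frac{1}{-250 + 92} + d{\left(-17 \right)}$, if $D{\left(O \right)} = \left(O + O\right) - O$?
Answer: $\frac{159}{158} \approx 1.0063$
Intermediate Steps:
$D{\left(O \right)} = O$ ($D{\left(O \right)} = 2 O - O = O$)
$d{\left(Q \right)} = 1$
$- \frac{1}{-250 + 92} + d{\left(-17 \right)} = - \frac{1}{-250 + 92} + 1 = - \frac{1}{-158} + 1 = \left(-1\right) \left(- \frac{1}{158}\right) + 1 = \frac{1}{158} + 1 = \frac{159}{158}$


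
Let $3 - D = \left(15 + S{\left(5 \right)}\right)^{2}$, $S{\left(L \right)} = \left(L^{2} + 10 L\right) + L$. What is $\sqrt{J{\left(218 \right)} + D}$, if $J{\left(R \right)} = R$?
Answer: $2 i \sqrt{2201} \approx 93.83 i$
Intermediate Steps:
$S{\left(L \right)} = L^{2} + 11 L$
$D = -9022$ ($D = 3 - \left(15 + 5 \left(11 + 5\right)\right)^{2} = 3 - \left(15 + 5 \cdot 16\right)^{2} = 3 - \left(15 + 80\right)^{2} = 3 - 95^{2} = 3 - 9025 = -9022$)
$\sqrt{J{\left(218 \right)} + D} = \sqrt{218 - 9022} = \sqrt{-8804} = 2 i \sqrt{2201}$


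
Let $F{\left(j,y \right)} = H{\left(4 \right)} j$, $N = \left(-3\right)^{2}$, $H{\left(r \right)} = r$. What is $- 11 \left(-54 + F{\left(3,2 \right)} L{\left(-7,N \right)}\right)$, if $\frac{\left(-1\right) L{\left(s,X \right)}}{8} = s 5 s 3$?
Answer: $776754$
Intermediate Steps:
$N = 9$
$F{\left(j,y \right)} = 4 j$
$L{\left(s,X \right)} = - 120 s^{2}$ ($L{\left(s,X \right)} = - 8 s 5 s 3 = - 8 \cdot 5 s^{2} \cdot 3 = - 8 \cdot 15 s^{2} = - 120 s^{2}$)
$- 11 \left(-54 + F{\left(3,2 \right)} L{\left(-7,N \right)}\right) = - 11 \left(-54 + 4 \cdot 3 \left(- 120 \left(-7\right)^{2}\right)\right) = - 11 \left(-54 + 12 \left(\left(-120\right) 49\right)\right) = - 11 \left(-54 + 12 \left(-5880\right)\right) = - 11 \left(-54 - 70560\right) = \left(-11\right) \left(-70614\right) = 776754$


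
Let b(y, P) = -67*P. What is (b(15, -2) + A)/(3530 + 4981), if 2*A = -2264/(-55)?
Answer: 2834/156035 ≈ 0.018163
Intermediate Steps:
A = 1132/55 (A = (-2264/(-55))/2 = (-2264*(-1/55))/2 = (½)*(2264/55) = 1132/55 ≈ 20.582)
(b(15, -2) + A)/(3530 + 4981) = (-67*(-2) + 1132/55)/(3530 + 4981) = (134 + 1132/55)/8511 = (8502/55)*(1/8511) = 2834/156035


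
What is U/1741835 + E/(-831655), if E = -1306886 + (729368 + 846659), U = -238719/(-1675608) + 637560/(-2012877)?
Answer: -1064756298683432931407/3290132777297169116280 ≈ -0.32362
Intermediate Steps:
U = -21769950071/124918252008 (U = -238719*(-1/1675608) + 637560*(-1/2012877) = 79573/558536 - 70840/223653 = -21769950071/124918252008 ≈ -0.17427)
E = 269141 (E = -1306886 + 1576027 = 269141)
U/1741835 + E/(-831655) = -21769950071/124918252008/1741835 + 269141/(-831655) = -21769950071/124918252008*1/1741835 + 269141*(-1/831655) = -21769950071/217586983486354680 - 269141/831655 = -1064756298683432931407/3290132777297169116280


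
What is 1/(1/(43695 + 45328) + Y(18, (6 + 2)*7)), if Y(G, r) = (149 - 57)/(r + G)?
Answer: 3293851/4095095 ≈ 0.80434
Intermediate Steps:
Y(G, r) = 92/(G + r)
1/(1/(43695 + 45328) + Y(18, (6 + 2)*7)) = 1/(1/(43695 + 45328) + 92/(18 + (6 + 2)*7)) = 1/(1/89023 + 92/(18 + 8*7)) = 1/(1/89023 + 92/(18 + 56)) = 1/(1/89023 + 92/74) = 1/(1/89023 + 92*(1/74)) = 1/(1/89023 + 46/37) = 1/(4095095/3293851) = 3293851/4095095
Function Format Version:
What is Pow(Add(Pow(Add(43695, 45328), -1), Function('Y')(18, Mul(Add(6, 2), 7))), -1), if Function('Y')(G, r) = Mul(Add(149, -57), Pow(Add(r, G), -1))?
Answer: Rational(3293851, 4095095) ≈ 0.80434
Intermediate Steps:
Function('Y')(G, r) = Mul(92, Pow(Add(G, r), -1))
Pow(Add(Pow(Add(43695, 45328), -1), Function('Y')(18, Mul(Add(6, 2), 7))), -1) = Pow(Add(Pow(Add(43695, 45328), -1), Mul(92, Pow(Add(18, Mul(Add(6, 2), 7)), -1))), -1) = Pow(Add(Pow(89023, -1), Mul(92, Pow(Add(18, Mul(8, 7)), -1))), -1) = Pow(Add(Rational(1, 89023), Mul(92, Pow(Add(18, 56), -1))), -1) = Pow(Add(Rational(1, 89023), Mul(92, Pow(74, -1))), -1) = Pow(Add(Rational(1, 89023), Mul(92, Rational(1, 74))), -1) = Pow(Add(Rational(1, 89023), Rational(46, 37)), -1) = Pow(Rational(4095095, 3293851), -1) = Rational(3293851, 4095095)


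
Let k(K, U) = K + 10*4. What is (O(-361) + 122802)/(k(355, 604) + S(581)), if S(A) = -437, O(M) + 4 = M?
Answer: -17491/6 ≈ -2915.2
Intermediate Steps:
O(M) = -4 + M
k(K, U) = 40 + K (k(K, U) = K + 40 = 40 + K)
(O(-361) + 122802)/(k(355, 604) + S(581)) = ((-4 - 361) + 122802)/((40 + 355) - 437) = (-365 + 122802)/(395 - 437) = 122437/(-42) = 122437*(-1/42) = -17491/6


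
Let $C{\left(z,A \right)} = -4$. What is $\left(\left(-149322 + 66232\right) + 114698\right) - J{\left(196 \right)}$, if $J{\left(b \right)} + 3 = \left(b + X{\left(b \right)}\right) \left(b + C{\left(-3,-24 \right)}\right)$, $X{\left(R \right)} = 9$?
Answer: $-7749$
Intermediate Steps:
$J{\left(b \right)} = -3 + \left(-4 + b\right) \left(9 + b\right)$ ($J{\left(b \right)} = -3 + \left(b + 9\right) \left(b - 4\right) = -3 + \left(9 + b\right) \left(-4 + b\right) = -3 + \left(-4 + b\right) \left(9 + b\right)$)
$\left(\left(-149322 + 66232\right) + 114698\right) - J{\left(196 \right)} = \left(\left(-149322 + 66232\right) + 114698\right) - \left(-39 + 196^{2} + 5 \cdot 196\right) = \left(-83090 + 114698\right) - \left(-39 + 38416 + 980\right) = 31608 - 39357 = -7749$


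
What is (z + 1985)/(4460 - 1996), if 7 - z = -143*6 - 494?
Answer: 19/14 ≈ 1.3571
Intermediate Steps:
z = 1359 (z = 7 - (-143*6 - 494) = 7 - (-858 - 494) = 7 - 1*(-1352) = 7 + 1352 = 1359)
(z + 1985)/(4460 - 1996) = (1359 + 1985)/(4460 - 1996) = 3344/2464 = 3344*(1/2464) = 19/14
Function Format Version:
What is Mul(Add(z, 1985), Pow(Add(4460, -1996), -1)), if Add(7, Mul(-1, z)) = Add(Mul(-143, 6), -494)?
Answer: Rational(19, 14) ≈ 1.3571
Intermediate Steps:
z = 1359 (z = Add(7, Mul(-1, Add(Mul(-143, 6), -494))) = Add(7, Mul(-1, Add(-858, -494))) = Add(7, Mul(-1, -1352)) = Add(7, 1352) = 1359)
Mul(Add(z, 1985), Pow(Add(4460, -1996), -1)) = Mul(Add(1359, 1985), Pow(Add(4460, -1996), -1)) = Mul(3344, Pow(2464, -1)) = Mul(3344, Rational(1, 2464)) = Rational(19, 14)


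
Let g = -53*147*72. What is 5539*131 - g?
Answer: 1286561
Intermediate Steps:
g = -560952 (g = -7791*72 = -560952)
5539*131 - g = 5539*131 - 1*(-560952) = 725609 + 560952 = 1286561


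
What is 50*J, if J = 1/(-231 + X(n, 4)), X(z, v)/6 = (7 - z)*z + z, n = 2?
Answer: -50/159 ≈ -0.31447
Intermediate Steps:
X(z, v) = 6*z + 6*z*(7 - z) (X(z, v) = 6*((7 - z)*z + z) = 6*(z*(7 - z) + z) = 6*(z + z*(7 - z)) = 6*z + 6*z*(7 - z))
J = -1/159 (J = 1/(-231 + 6*2*(8 - 1*2)) = 1/(-231 + 6*2*(8 - 2)) = 1/(-231 + 6*2*6) = 1/(-231 + 72) = 1/(-159) = -1/159 ≈ -0.0062893)
50*J = 50*(-1/159) = -50/159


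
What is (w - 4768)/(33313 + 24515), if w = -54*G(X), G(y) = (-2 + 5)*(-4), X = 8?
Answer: -1030/14457 ≈ -0.071246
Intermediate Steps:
G(y) = -12 (G(y) = 3*(-4) = -12)
w = 648 (w = -54*(-12) = 648)
(w - 4768)/(33313 + 24515) = (648 - 4768)/(33313 + 24515) = -4120/57828 = -4120*1/57828 = -1030/14457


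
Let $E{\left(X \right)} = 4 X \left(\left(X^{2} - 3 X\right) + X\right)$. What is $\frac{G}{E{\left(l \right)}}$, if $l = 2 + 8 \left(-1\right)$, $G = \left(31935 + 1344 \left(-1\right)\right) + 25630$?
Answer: $- \frac{56221}{1152} \approx -48.803$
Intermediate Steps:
$G = 56221$ ($G = \left(31935 - 1344\right) + 25630 = 30591 + 25630 = 56221$)
$l = -6$ ($l = 2 - 8 = -6$)
$E{\left(X \right)} = 4 X \left(X^{2} - 2 X\right)$
$\frac{G}{E{\left(l \right)}} = \frac{56221}{4 \left(-6\right)^{2} \left(-2 - 6\right)} = \frac{56221}{4 \cdot 36 \left(-8\right)} = \frac{56221}{-1152} = 56221 \left(- \frac{1}{1152}\right) = - \frac{56221}{1152}$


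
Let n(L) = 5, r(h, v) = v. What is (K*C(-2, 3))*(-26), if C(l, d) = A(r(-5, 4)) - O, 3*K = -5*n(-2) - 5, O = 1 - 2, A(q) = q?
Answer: 1300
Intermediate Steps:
O = -1
K = -10 (K = (-5*5 - 5)/3 = (-25 - 5)/3 = (1/3)*(-30) = -10)
C(l, d) = 5 (C(l, d) = 4 - 1*(-1) = 4 + 1 = 5)
(K*C(-2, 3))*(-26) = -10*5*(-26) = -50*(-26) = 1300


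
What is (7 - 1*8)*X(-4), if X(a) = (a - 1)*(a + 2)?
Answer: -10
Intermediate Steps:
X(a) = (-1 + a)*(2 + a)
(7 - 1*8)*X(-4) = (7 - 1*8)*(-2 - 4 + (-4)**2) = (7 - 8)*(-2 - 4 + 16) = -1*10 = -10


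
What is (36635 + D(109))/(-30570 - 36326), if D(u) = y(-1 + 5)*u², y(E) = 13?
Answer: -11943/4181 ≈ -2.8565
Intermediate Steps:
D(u) = 13*u²
(36635 + D(109))/(-30570 - 36326) = (36635 + 13*109²)/(-30570 - 36326) = (36635 + 13*11881)/(-66896) = (36635 + 154453)*(-1/66896) = 191088*(-1/66896) = -11943/4181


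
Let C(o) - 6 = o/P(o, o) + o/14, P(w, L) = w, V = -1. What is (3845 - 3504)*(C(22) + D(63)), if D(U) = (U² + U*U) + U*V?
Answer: 18818085/7 ≈ 2.6883e+6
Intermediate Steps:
D(U) = -U + 2*U² (D(U) = (U² + U*U) + U*(-1) = (U² + U²) - U = 2*U² - U = -U + 2*U²)
C(o) = 7 + o/14 (C(o) = 6 + (o/o + o/14) = 6 + (1 + o*(1/14)) = 6 + (1 + o/14) = 7 + o/14)
(3845 - 3504)*(C(22) + D(63)) = (3845 - 3504)*((7 + (1/14)*22) + 63*(-1 + 2*63)) = 341*((7 + 11/7) + 63*(-1 + 126)) = 341*(60/7 + 63*125) = 341*(60/7 + 7875) = 341*(55185/7) = 18818085/7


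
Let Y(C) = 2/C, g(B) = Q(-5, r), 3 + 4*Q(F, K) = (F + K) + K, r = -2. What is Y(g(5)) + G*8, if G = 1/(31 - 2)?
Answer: -34/87 ≈ -0.39080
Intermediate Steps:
Q(F, K) = -3/4 + K/2 + F/4 (Q(F, K) = -3/4 + ((F + K) + K)/4 = -3/4 + (F + 2*K)/4 = -3/4 + (K/2 + F/4) = -3/4 + K/2 + F/4)
g(B) = -3 (g(B) = -3/4 + (1/2)*(-2) + (1/4)*(-5) = -3/4 - 1 - 5/4 = -3)
G = 1/29 ≈ 0.034483
Y(g(5)) + G*8 = 2/(-3) + (1/29)*8 = 2*(-1/3) + 8/29 = -2/3 + 8/29 = -34/87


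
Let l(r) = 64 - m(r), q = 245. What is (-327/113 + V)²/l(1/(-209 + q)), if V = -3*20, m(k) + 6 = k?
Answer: 1818340164/32165111 ≈ 56.531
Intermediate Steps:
m(k) = -6 + k
V = -60
l(r) = 70 - r (l(r) = 64 - (-6 + r) = 64 + (6 - r) = 70 - r)
(-327/113 + V)²/l(1/(-209 + q)) = (-327/113 - 60)²/(70 - 1/(-209 + 245)) = (-327*1/113 - 60)²/(70 - 1/36) = (-327/113 - 60)²/(70 - 1*1/36) = (-7107/113)²/(70 - 1/36) = 50509449/(12769*(2519/36)) = (50509449/12769)*(36/2519) = 1818340164/32165111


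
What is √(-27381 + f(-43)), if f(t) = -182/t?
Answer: I*√50619643/43 ≈ 165.46*I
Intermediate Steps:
√(-27381 + f(-43)) = √(-27381 - 182/(-43)) = √(-27381 - 182*(-1/43)) = √(-27381 + 182/43) = √(-1177201/43) = I*√50619643/43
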